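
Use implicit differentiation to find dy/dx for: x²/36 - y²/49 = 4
Differentiate the relation implicitly: treat y = y(x) and apply the chain rule, so every y-derivative picks up a y' = dy/dx factor.

With everything moved to the left-hand side, differentiate term by term:
  d/dx[x^2/36] = x/18
  d/dx[-y^2/49] = -2y·y'/49
  d/dx[-4] = 0

Separating the contributions that come from x directly and those that come through y:
  without y':      x/18
  multiplying y':  -2y/49

so (x/18) + (-2y/49)·y' = 0, and therefore
  dy/dx = -(x/18)/(-2y/49) = 49x/(36y)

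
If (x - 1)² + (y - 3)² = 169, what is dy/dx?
Differentiate the relation implicitly: treat y = y(x) and apply the chain rule, so every y-derivative picks up a y' = dy/dx factor.

With everything moved to the left-hand side, differentiate term by term:
  d/dx[(x - 1)^2] = 2x - 2
  d/dx[(y - 3)^2] = 2·y'(y - 3)
  d/dx[-169] = 0

Separating the contributions that come from x directly and those that come through y:
  without y':      2x - 2
  multiplying y':  2y - 6

so (2x - 2) + (2y - 6)·y' = 0, and therefore
  dy/dx = -(2x - 2)/(2y - 6) = (1 - x)/(y - 3)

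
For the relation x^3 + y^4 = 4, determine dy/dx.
Apply d/dx to both sides, remembering that y depends on x. Each occurrence of y therefore brings in a y' = dy/dx via the chain rule.

With F(x, y) equal to the left-hand side minus the right, differentiate F term by term:
  d/dx[x^3] = 3x^2
  d/dx[y^4] = 4y^3·y'
  d/dx[-4] = 0
Adding these up, d/dx[F] = 0 becomes
  (3x^2) + (4y^3)·y' = 0,
so isolating y',
  dy/dx = -(3x^2)/(4y^3) = -3x^2/(4y^3)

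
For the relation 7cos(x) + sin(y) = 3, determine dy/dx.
Differentiate both sides with respect to x, treating y as y(x). By the chain rule, any term containing y contributes a factor of y' = dy/dx when we differentiate it.

Move every term to one side and write the relation as F(x, y) = 0. Term by term,
  d/dx[sin(y)] = y'·cos(y)
  d/dx[7cos(x)] = -7sin(x)
  d/dx[-3] = 0

The pieces without y' make up ∂F/∂x and the coefficient of y' is ∂F/∂y:
  ∂F/∂x = -7sin(x),
  ∂F/∂y = cos(y).

Since d/dx[F] = ∂F/∂x + (∂F/∂y)·y' = 0, solve for y':
  (∂F/∂y)·y' = -∂F/∂x
  dy/dx = -(∂F/∂x)/(∂F/∂y) = -(-7sin(x))/(cos(y)) = 7sin(x)/cos(y)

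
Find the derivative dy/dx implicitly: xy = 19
Differentiate both sides with respect to x, treating y as y(x). By the chain rule, any term containing y contributes a factor of y' = dy/dx when we differentiate it.

Move every term to one side and write the relation as F(x, y) = 0. Term by term,
  d/dx[xy] = x·y' + y
  d/dx[-19] = 0

The pieces without y' make up ∂F/∂x and the coefficient of y' is ∂F/∂y:
  ∂F/∂x = y,
  ∂F/∂y = x.

Since d/dx[F] = ∂F/∂x + (∂F/∂y)·y' = 0, solve for y':
  (∂F/∂y)·y' = -∂F/∂x
  dy/dx = -(∂F/∂x)/(∂F/∂y) = -(y)/(x) = -y/x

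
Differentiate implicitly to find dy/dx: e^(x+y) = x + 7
Differentiate the relation implicitly: treat y = y(x) and apply the chain rule, so every y-derivative picks up a y' = dy/dx factor.

With everything moved to the left-hand side, differentiate term by term:
  d/dx[-x] = -1
  d/dx[e^(x + y)] = (y' + 1)·e^(x + y)
  d/dx[-7] = 0

Separating the contributions that come from x directly and those that come through y:
  without y':      e^(x + y) - 1
  multiplying y':  e^(x + y)

so (e^(x + y) - 1) + (e^(x + y))·y' = 0, and therefore
  dy/dx = -(e^(x + y) - 1)/(e^(x + y)) = e^(-x - y) - 1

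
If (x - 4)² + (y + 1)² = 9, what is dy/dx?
Differentiate both sides with respect to x, treating y as y(x). By the chain rule, any term containing y contributes a factor of y' = dy/dx when we differentiate it.

Move every term to one side and write the relation as F(x, y) = 0. Term by term,
  d/dx[(x - 4)^2] = 2x - 8
  d/dx[(y + 1)^2] = 2·y'(y + 1)
  d/dx[-9] = 0

The pieces without y' make up ∂F/∂x and the coefficient of y' is ∂F/∂y:
  ∂F/∂x = 2x - 8,
  ∂F/∂y = 2y + 2.

Since d/dx[F] = ∂F/∂x + (∂F/∂y)·y' = 0, solve for y':
  (∂F/∂y)·y' = -∂F/∂x
  dy/dx = -(∂F/∂x)/(∂F/∂y) = -(2x - 8)/(2y + 2) = (4 - x)/(y + 1)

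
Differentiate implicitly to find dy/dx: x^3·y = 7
Take d/dx of both sides. Since y is implicitly a function of x, the chain rule attaches a y' = dy/dx factor whenever we differentiate through y.

Set F(x, y) = (left side) − (right side), so the curve is F = 0. Differentiating each term of F:
  d/dx[x^3y] = x^3·y' + 3x^2y
  d/dx[-7] = 0

Collecting, the y'-free part is the partial derivative in x and the y' coefficient is the partial derivative in y:
  ∂F/∂x = 3x^2y
  ∂F/∂y = x^3

so d/dx[F(x, y(x))] = ∂F/∂x + (∂F/∂y)·y' = 0. Rearranging,
  dy/dx = -(∂F/∂x)/(∂F/∂y) = -(3x^2y)/(x^3) = -3y/x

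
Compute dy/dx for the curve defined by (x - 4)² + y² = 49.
Apply d/dx to both sides, remembering that y depends on x. Each occurrence of y therefore brings in a y' = dy/dx via the chain rule.

With F(x, y) equal to the left-hand side minus the right, differentiate F term by term:
  d/dx[y^2] = 2y·y'
  d/dx[(x - 4)^2] = 2x - 8
  d/dx[-49] = 0
Adding these up, d/dx[F] = 0 becomes
  (2x - 8) + (2y)·y' = 0,
so isolating y',
  dy/dx = -(2x - 8)/(2y) = (4 - x)/y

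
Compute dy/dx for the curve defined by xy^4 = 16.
Differentiate both sides with respect to x, treating y as y(x). By the chain rule, any term containing y contributes a factor of y' = dy/dx when we differentiate it.

Move every term to one side and write the relation as F(x, y) = 0. Term by term,
  d/dx[xy^4] = 4xy^3·y' + y^4
  d/dx[-16] = 0

The pieces without y' make up ∂F/∂x and the coefficient of y' is ∂F/∂y:
  ∂F/∂x = y^4,
  ∂F/∂y = 4xy^3.

Since d/dx[F] = ∂F/∂x + (∂F/∂y)·y' = 0, solve for y':
  (∂F/∂y)·y' = -∂F/∂x
  dy/dx = -(∂F/∂x)/(∂F/∂y) = -(y^4)/(4xy^3) = -y/(4x)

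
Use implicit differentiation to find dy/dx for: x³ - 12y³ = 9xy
Take d/dx of both sides. Since y is implicitly a function of x, the chain rule attaches a y' = dy/dx factor whenever we differentiate through y.

Set F(x, y) = (left side) − (right side), so the curve is F = 0. Differentiating each term of F:
  d/dx[x^3] = 3x^2
  d/dx[-9xy] = -9x·y' - 9y
  d/dx[-12y^3] = -36y^2·y'

Collecting, the y'-free part is the partial derivative in x and the y' coefficient is the partial derivative in y:
  ∂F/∂x = 3x^2 - 9y
  ∂F/∂y = -9x - 36y^2

so d/dx[F(x, y(x))] = ∂F/∂x + (∂F/∂y)·y' = 0. Rearranging,
  dy/dx = -(∂F/∂x)/(∂F/∂y) = -(3x^2 - 9y)/(-9x - 36y^2) = (x^2/3 - y)/(x + 4y^2)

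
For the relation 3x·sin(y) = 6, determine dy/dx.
Differentiate the relation implicitly: treat y = y(x) and apply the chain rule, so every y-derivative picks up a y' = dy/dx factor.

With everything moved to the left-hand side, differentiate term by term:
  d/dx[3x·sin(y)] = 3x·y'·cos(y) + 3sin(y)
  d/dx[-6] = 0

Separating the contributions that come from x directly and those that come through y:
  without y':      3sin(y)
  multiplying y':  3x·cos(y)

so (3sin(y)) + (3x·cos(y))·y' = 0, and therefore
  dy/dx = -(3sin(y))/(3x·cos(y)) = -tan(y)/x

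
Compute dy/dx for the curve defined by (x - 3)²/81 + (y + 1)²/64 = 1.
Differentiate the relation implicitly: treat y = y(x) and apply the chain rule, so every y-derivative picks up a y' = dy/dx factor.

With everything moved to the left-hand side, differentiate term by term:
  d/dx[(x - 3)^2/81] = 2x/81 - 2/27
  d/dx[(y + 1)^2/64] = y'(y + 1)/32
  d/dx[-1] = 0

Separating the contributions that come from x directly and those that come through y:
  without y':      2x/81 - 2/27
  multiplying y':  y/32 + 1/32

so (2x/81 - 2/27) + (y/32 + 1/32)·y' = 0, and therefore
  dy/dx = -(2x/81 - 2/27)/(y/32 + 1/32)
        = -(2(x - 3)/81)/((y + 1)/32) = 64(3 - x)/(81(y + 1))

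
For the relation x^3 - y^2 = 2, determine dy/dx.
Take d/dx of both sides. Since y is implicitly a function of x, the chain rule attaches a y' = dy/dx factor whenever we differentiate through y.

Set F(x, y) = (left side) − (right side), so the curve is F = 0. Differentiating each term of F:
  d/dx[x^3] = 3x^2
  d/dx[-y^2] = -2y·y'
  d/dx[-2] = 0

Collecting, the y'-free part is the partial derivative in x and the y' coefficient is the partial derivative in y:
  ∂F/∂x = 3x^2
  ∂F/∂y = -2y

so d/dx[F(x, y(x))] = ∂F/∂x + (∂F/∂y)·y' = 0. Rearranging,
  dy/dx = -(∂F/∂x)/(∂F/∂y) = -(3x^2)/(-2y) = 3x^2/(2y)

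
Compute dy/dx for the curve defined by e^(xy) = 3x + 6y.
Differentiate both sides with respect to x, treating y as y(x). By the chain rule, any term containing y contributes a factor of y' = dy/dx when we differentiate it.

Move every term to one side and write the relation as F(x, y) = 0. Term by term,
  d/dx[-3x] = -3
  d/dx[-6y] = -6·y'
  d/dx[e^(xy)] = (x·y' + y)·e^(xy)

The pieces without y' make up ∂F/∂x and the coefficient of y' is ∂F/∂y:
  ∂F/∂x = y·e^(xy) - 3,
  ∂F/∂y = x·e^(xy) - 6.

Since d/dx[F] = ∂F/∂x + (∂F/∂y)·y' = 0, solve for y':
  (∂F/∂y)·y' = -∂F/∂x
  dy/dx = -(∂F/∂x)/(∂F/∂y) = -(y·e^(xy) - 3)/(x·e^(xy) - 6) = (-y·e^(xy) + 3)/(x·e^(xy) - 6)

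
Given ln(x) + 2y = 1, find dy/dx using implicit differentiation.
Take d/dx of both sides. Since y is implicitly a function of x, the chain rule attaches a y' = dy/dx factor whenever we differentiate through y.

Set F(x, y) = (left side) − (right side), so the curve is F = 0. Differentiating each term of F:
  d/dx[2y] = 2·y'
  d/dx[ln(x)] = 1/x
  d/dx[-1] = 0

Collecting, the y'-free part is the partial derivative in x and the y' coefficient is the partial derivative in y:
  ∂F/∂x = 1/x
  ∂F/∂y = 2

so d/dx[F(x, y(x))] = ∂F/∂x + (∂F/∂y)·y' = 0. Rearranging,
  dy/dx = -(∂F/∂x)/(∂F/∂y) = -(1/x)/(2) = -1/(2x)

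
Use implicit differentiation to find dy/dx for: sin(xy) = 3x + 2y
Take d/dx of both sides. Since y is implicitly a function of x, the chain rule attaches a y' = dy/dx factor whenever we differentiate through y.

Set F(x, y) = (left side) − (right side), so the curve is F = 0. Differentiating each term of F:
  d/dx[-3x] = -3
  d/dx[-2y] = -2·y'
  d/dx[sin(xy)] = (x·y' + y)·cos(xy)

Collecting, the y'-free part is the partial derivative in x and the y' coefficient is the partial derivative in y:
  ∂F/∂x = y·cos(xy) - 3
  ∂F/∂y = x·cos(xy) - 2

so d/dx[F(x, y(x))] = ∂F/∂x + (∂F/∂y)·y' = 0. Rearranging,
  dy/dx = -(∂F/∂x)/(∂F/∂y) = -(y·cos(xy) - 3)/(x·cos(xy) - 2) = (-y·cos(xy) + 3)/(x·cos(xy) - 2)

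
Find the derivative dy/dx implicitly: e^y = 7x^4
Apply d/dx to both sides, remembering that y depends on x. Each occurrence of y therefore brings in a y' = dy/dx via the chain rule.

With F(x, y) equal to the left-hand side minus the right, differentiate F term by term:
  d/dx[-7x^4] = -28x^3
  d/dx[e^(y)] = y'·e^(y)
Adding these up, d/dx[F] = 0 becomes
  (-28x^3) + (e^(y))·y' = 0,
so isolating y',
  dy/dx = -(-28x^3)/(e^(y)) = 28x^3e^(-y)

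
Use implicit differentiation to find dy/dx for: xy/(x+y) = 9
Differentiate both sides with respect to x, treating y as y(x). By the chain rule, any term containing y contributes a factor of y' = dy/dx when we differentiate it.

Move every term to one side and write the relation as F(x, y) = 0. Term by term,
  d/dx[xy/(x + y)] = xy(-y' - 1)/(x + y)^2 + x·y'/(x + y) + y/(x + y)
  d/dx[-9] = 0

The pieces without y' make up ∂F/∂x and the coefficient of y' is ∂F/∂y:
  ∂F/∂x = -xy/(x + y)^2 + y/(x + y),
  ∂F/∂y = -xy/(x + y)^2 + x/(x + y).

Since d/dx[F] = ∂F/∂x + (∂F/∂y)·y' = 0, solve for y':
  (∂F/∂y)·y' = -∂F/∂x
  dy/dx = -(∂F/∂x)/(∂F/∂y) = -(-xy/(x + y)^2 + y/(x + y))/(-xy/(x + y)^2 + x/(x + y))
        = -(y^2/(x + y)^2)/(x^2/(x + y)^2) = -y^2/x^2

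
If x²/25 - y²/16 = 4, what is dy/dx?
Differentiate the relation implicitly: treat y = y(x) and apply the chain rule, so every y-derivative picks up a y' = dy/dx factor.

With everything moved to the left-hand side, differentiate term by term:
  d/dx[x^2/25] = 2x/25
  d/dx[-y^2/16] = -y·y'/8
  d/dx[-4] = 0

Separating the contributions that come from x directly and those that come through y:
  without y':      2x/25
  multiplying y':  -y/8

so (2x/25) + (-y/8)·y' = 0, and therefore
  dy/dx = -(2x/25)/(-y/8) = 16x/(25y)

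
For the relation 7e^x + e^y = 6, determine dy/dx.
Differentiate both sides with respect to x, treating y as y(x). By the chain rule, any term containing y contributes a factor of y' = dy/dx when we differentiate it.

Move every term to one side and write the relation as F(x, y) = 0. Term by term,
  d/dx[7e^(x)] = 7e^(x)
  d/dx[e^(y)] = y'·e^(y)
  d/dx[-6] = 0

The pieces without y' make up ∂F/∂x and the coefficient of y' is ∂F/∂y:
  ∂F/∂x = 7e^(x),
  ∂F/∂y = e^(y).

Since d/dx[F] = ∂F/∂x + (∂F/∂y)·y' = 0, solve for y':
  (∂F/∂y)·y' = -∂F/∂x
  dy/dx = -(∂F/∂x)/(∂F/∂y) = -(7e^(x))/(e^(y)) = -7e^(x - y)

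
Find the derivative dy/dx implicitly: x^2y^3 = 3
Differentiate both sides with respect to x, treating y as y(x). By the chain rule, any term containing y contributes a factor of y' = dy/dx when we differentiate it.

Move every term to one side and write the relation as F(x, y) = 0. Term by term,
  d/dx[x^2y^3] = 3x^2y^2·y' + 2xy^3
  d/dx[-3] = 0

The pieces without y' make up ∂F/∂x and the coefficient of y' is ∂F/∂y:
  ∂F/∂x = 2xy^3,
  ∂F/∂y = 3x^2y^2.

Since d/dx[F] = ∂F/∂x + (∂F/∂y)·y' = 0, solve for y':
  (∂F/∂y)·y' = -∂F/∂x
  dy/dx = -(∂F/∂x)/(∂F/∂y) = -(2xy^3)/(3x^2y^2) = -2y/(3x)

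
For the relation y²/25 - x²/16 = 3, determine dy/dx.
Take d/dx of both sides. Since y is implicitly a function of x, the chain rule attaches a y' = dy/dx factor whenever we differentiate through y.

Set F(x, y) = (left side) − (right side), so the curve is F = 0. Differentiating each term of F:
  d/dx[-x^2/16] = -x/8
  d/dx[y^2/25] = 2y·y'/25
  d/dx[-3] = 0

Collecting, the y'-free part is the partial derivative in x and the y' coefficient is the partial derivative in y:
  ∂F/∂x = -x/8
  ∂F/∂y = 2y/25

so d/dx[F(x, y(x))] = ∂F/∂x + (∂F/∂y)·y' = 0. Rearranging,
  dy/dx = -(∂F/∂x)/(∂F/∂y) = -(-x/8)/(2y/25) = 25x/(16y)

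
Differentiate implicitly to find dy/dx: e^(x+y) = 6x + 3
Take d/dx of both sides. Since y is implicitly a function of x, the chain rule attaches a y' = dy/dx factor whenever we differentiate through y.

Set F(x, y) = (left side) − (right side), so the curve is F = 0. Differentiating each term of F:
  d/dx[-6x] = -6
  d/dx[e^(x + y)] = (y' + 1)·e^(x + y)
  d/dx[-3] = 0

Collecting, the y'-free part is the partial derivative in x and the y' coefficient is the partial derivative in y:
  ∂F/∂x = e^(x + y) - 6
  ∂F/∂y = e^(x + y)

so d/dx[F(x, y(x))] = ∂F/∂x + (∂F/∂y)·y' = 0. Rearranging,
  dy/dx = -(∂F/∂x)/(∂F/∂y) = -(e^(x + y) - 6)/(e^(x + y)) = 6e^(-x - y) - 1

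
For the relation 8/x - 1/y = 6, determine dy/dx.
Differentiate both sides with respect to x, treating y as y(x). By the chain rule, any term containing y contributes a factor of y' = dy/dx when we differentiate it.

Move every term to one side and write the relation as F(x, y) = 0. Term by term,
  d/dx[-1/y] = y'/y^2
  d/dx[8/x] = -8/x^2
  d/dx[-6] = 0

The pieces without y' make up ∂F/∂x and the coefficient of y' is ∂F/∂y:
  ∂F/∂x = -8/x^2,
  ∂F/∂y = y^(-2).

Since d/dx[F] = ∂F/∂x + (∂F/∂y)·y' = 0, solve for y':
  (∂F/∂y)·y' = -∂F/∂x
  dy/dx = -(∂F/∂x)/(∂F/∂y) = -(-8/x^2)/(y^(-2)) = 8y^2/x^2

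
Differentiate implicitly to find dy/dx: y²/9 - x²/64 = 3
Differentiate both sides with respect to x, treating y as y(x). By the chain rule, any term containing y contributes a factor of y' = dy/dx when we differentiate it.

Move every term to one side and write the relation as F(x, y) = 0. Term by term,
  d/dx[-x^2/64] = -x/32
  d/dx[y^2/9] = 2y·y'/9
  d/dx[-3] = 0

The pieces without y' make up ∂F/∂x and the coefficient of y' is ∂F/∂y:
  ∂F/∂x = -x/32,
  ∂F/∂y = 2y/9.

Since d/dx[F] = ∂F/∂x + (∂F/∂y)·y' = 0, solve for y':
  (∂F/∂y)·y' = -∂F/∂x
  dy/dx = -(∂F/∂x)/(∂F/∂y) = -(-x/32)/(2y/9) = 9x/(64y)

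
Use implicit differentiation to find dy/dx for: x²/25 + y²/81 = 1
Differentiate the relation implicitly: treat y = y(x) and apply the chain rule, so every y-derivative picks up a y' = dy/dx factor.

With everything moved to the left-hand side, differentiate term by term:
  d/dx[x^2/25] = 2x/25
  d/dx[y^2/81] = 2y·y'/81
  d/dx[-1] = 0

Separating the contributions that come from x directly and those that come through y:
  without y':      2x/25
  multiplying y':  2y/81

so (2x/25) + (2y/81)·y' = 0, and therefore
  dy/dx = -(2x/25)/(2y/81) = -81x/(25y)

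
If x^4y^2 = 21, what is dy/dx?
Apply d/dx to both sides, remembering that y depends on x. Each occurrence of y therefore brings in a y' = dy/dx via the chain rule.

With F(x, y) equal to the left-hand side minus the right, differentiate F term by term:
  d/dx[x^4y^2] = 2x^4y·y' + 4x^3y^2
  d/dx[-21] = 0
Adding these up, d/dx[F] = 0 becomes
  (4x^3y^2) + (2x^4y)·y' = 0,
so isolating y',
  dy/dx = -(4x^3y^2)/(2x^4y) = -2y/x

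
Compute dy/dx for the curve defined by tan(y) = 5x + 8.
Differentiate both sides with respect to x, treating y as y(x). By the chain rule, any term containing y contributes a factor of y' = dy/dx when we differentiate it.

Move every term to one side and write the relation as F(x, y) = 0. Term by term,
  d/dx[-5x] = -5
  d/dx[tan(y)] = y'(tan(y)^2 + 1)
  d/dx[-8] = 0

The pieces without y' make up ∂F/∂x and the coefficient of y' is ∂F/∂y:
  ∂F/∂x = -5,
  ∂F/∂y = tan(y)^2 + 1.

Since d/dx[F] = ∂F/∂x + (∂F/∂y)·y' = 0, solve for y':
  (∂F/∂y)·y' = -∂F/∂x
  dy/dx = -(∂F/∂x)/(∂F/∂y) = -(-5)/(tan(y)^2 + 1) = 5cos(y)^2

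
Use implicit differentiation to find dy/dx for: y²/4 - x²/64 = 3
Apply d/dx to both sides, remembering that y depends on x. Each occurrence of y therefore brings in a y' = dy/dx via the chain rule.

With F(x, y) equal to the left-hand side minus the right, differentiate F term by term:
  d/dx[-x^2/64] = -x/32
  d/dx[y^2/4] = y·y'/2
  d/dx[-3] = 0
Adding these up, d/dx[F] = 0 becomes
  (-x/32) + (y/2)·y' = 0,
so isolating y',
  dy/dx = -(-x/32)/(y/2) = x/(16y)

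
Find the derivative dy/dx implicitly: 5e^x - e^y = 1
Differentiate the relation implicitly: treat y = y(x) and apply the chain rule, so every y-derivative picks up a y' = dy/dx factor.

With everything moved to the left-hand side, differentiate term by term:
  d/dx[5e^(x)] = 5e^(x)
  d/dx[-e^(y)] = -y'·e^(y)
  d/dx[-1] = 0

Separating the contributions that come from x directly and those that come through y:
  without y':      5e^(x)
  multiplying y':  -e^(y)

so (5e^(x)) + (-e^(y))·y' = 0, and therefore
  dy/dx = -(5e^(x))/(-e^(y)) = 5e^(x - y)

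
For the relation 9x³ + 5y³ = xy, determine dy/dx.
Take d/dx of both sides. Since y is implicitly a function of x, the chain rule attaches a y' = dy/dx factor whenever we differentiate through y.

Set F(x, y) = (left side) − (right side), so the curve is F = 0. Differentiating each term of F:
  d/dx[9x^3] = 27x^2
  d/dx[-xy] = -x·y' - y
  d/dx[5y^3] = 15y^2·y'

Collecting, the y'-free part is the partial derivative in x and the y' coefficient is the partial derivative in y:
  ∂F/∂x = 27x^2 - y
  ∂F/∂y = -x + 15y^2

so d/dx[F(x, y(x))] = ∂F/∂x + (∂F/∂y)·y' = 0. Rearranging,
  dy/dx = -(∂F/∂x)/(∂F/∂y) = -(27x^2 - y)/(-x + 15y^2) = (27x^2 - y)/(x - 15y^2)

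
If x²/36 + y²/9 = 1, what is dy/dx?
Take d/dx of both sides. Since y is implicitly a function of x, the chain rule attaches a y' = dy/dx factor whenever we differentiate through y.

Set F(x, y) = (left side) − (right side), so the curve is F = 0. Differentiating each term of F:
  d/dx[x^2/36] = x/18
  d/dx[y^2/9] = 2y·y'/9
  d/dx[-1] = 0

Collecting, the y'-free part is the partial derivative in x and the y' coefficient is the partial derivative in y:
  ∂F/∂x = x/18
  ∂F/∂y = 2y/9

so d/dx[F(x, y(x))] = ∂F/∂x + (∂F/∂y)·y' = 0. Rearranging,
  dy/dx = -(∂F/∂x)/(∂F/∂y) = -(x/18)/(2y/9) = -x/(4y)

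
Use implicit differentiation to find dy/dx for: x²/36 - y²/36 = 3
Differentiate the relation implicitly: treat y = y(x) and apply the chain rule, so every y-derivative picks up a y' = dy/dx factor.

With everything moved to the left-hand side, differentiate term by term:
  d/dx[x^2/36] = x/18
  d/dx[-y^2/36] = -y·y'/18
  d/dx[-3] = 0

Separating the contributions that come from x directly and those that come through y:
  without y':      x/18
  multiplying y':  -y/18

so (x/18) + (-y/18)·y' = 0, and therefore
  dy/dx = -(x/18)/(-y/18) = x/y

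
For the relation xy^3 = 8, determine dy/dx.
Take d/dx of both sides. Since y is implicitly a function of x, the chain rule attaches a y' = dy/dx factor whenever we differentiate through y.

Set F(x, y) = (left side) − (right side), so the curve is F = 0. Differentiating each term of F:
  d/dx[xy^3] = 3xy^2·y' + y^3
  d/dx[-8] = 0

Collecting, the y'-free part is the partial derivative in x and the y' coefficient is the partial derivative in y:
  ∂F/∂x = y^3
  ∂F/∂y = 3xy^2

so d/dx[F(x, y(x))] = ∂F/∂x + (∂F/∂y)·y' = 0. Rearranging,
  dy/dx = -(∂F/∂x)/(∂F/∂y) = -(y^3)/(3xy^2) = -y/(3x)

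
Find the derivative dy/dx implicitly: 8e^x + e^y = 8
Differentiate the relation implicitly: treat y = y(x) and apply the chain rule, so every y-derivative picks up a y' = dy/dx factor.

With everything moved to the left-hand side, differentiate term by term:
  d/dx[8e^(x)] = 8e^(x)
  d/dx[e^(y)] = y'·e^(y)
  d/dx[-8] = 0

Separating the contributions that come from x directly and those that come through y:
  without y':      8e^(x)
  multiplying y':  e^(y)

so (8e^(x)) + (e^(y))·y' = 0, and therefore
  dy/dx = -(8e^(x))/(e^(y)) = -8e^(x - y)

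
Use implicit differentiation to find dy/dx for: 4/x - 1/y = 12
Take d/dx of both sides. Since y is implicitly a function of x, the chain rule attaches a y' = dy/dx factor whenever we differentiate through y.

Set F(x, y) = (left side) − (right side), so the curve is F = 0. Differentiating each term of F:
  d/dx[-1/y] = y'/y^2
  d/dx[4/x] = -4/x^2
  d/dx[-12] = 0

Collecting, the y'-free part is the partial derivative in x and the y' coefficient is the partial derivative in y:
  ∂F/∂x = -4/x^2
  ∂F/∂y = y^(-2)

so d/dx[F(x, y(x))] = ∂F/∂x + (∂F/∂y)·y' = 0. Rearranging,
  dy/dx = -(∂F/∂x)/(∂F/∂y) = -(-4/x^2)/(y^(-2)) = 4y^2/x^2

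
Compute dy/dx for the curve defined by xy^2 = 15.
Take d/dx of both sides. Since y is implicitly a function of x, the chain rule attaches a y' = dy/dx factor whenever we differentiate through y.

Set F(x, y) = (left side) − (right side), so the curve is F = 0. Differentiating each term of F:
  d/dx[xy^2] = 2xy·y' + y^2
  d/dx[-15] = 0

Collecting, the y'-free part is the partial derivative in x and the y' coefficient is the partial derivative in y:
  ∂F/∂x = y^2
  ∂F/∂y = 2xy

so d/dx[F(x, y(x))] = ∂F/∂x + (∂F/∂y)·y' = 0. Rearranging,
  dy/dx = -(∂F/∂x)/(∂F/∂y) = -(y^2)/(2xy) = -y/(2x)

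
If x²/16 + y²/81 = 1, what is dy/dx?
Take d/dx of both sides. Since y is implicitly a function of x, the chain rule attaches a y' = dy/dx factor whenever we differentiate through y.

Set F(x, y) = (left side) − (right side), so the curve is F = 0. Differentiating each term of F:
  d/dx[x^2/16] = x/8
  d/dx[y^2/81] = 2y·y'/81
  d/dx[-1] = 0

Collecting, the y'-free part is the partial derivative in x and the y' coefficient is the partial derivative in y:
  ∂F/∂x = x/8
  ∂F/∂y = 2y/81

so d/dx[F(x, y(x))] = ∂F/∂x + (∂F/∂y)·y' = 0. Rearranging,
  dy/dx = -(∂F/∂x)/(∂F/∂y) = -(x/8)/(2y/81) = -81x/(16y)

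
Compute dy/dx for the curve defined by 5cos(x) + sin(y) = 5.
Differentiate both sides with respect to x, treating y as y(x). By the chain rule, any term containing y contributes a factor of y' = dy/dx when we differentiate it.

Move every term to one side and write the relation as F(x, y) = 0. Term by term,
  d/dx[sin(y)] = y'·cos(y)
  d/dx[5cos(x)] = -5sin(x)
  d/dx[-5] = 0

The pieces without y' make up ∂F/∂x and the coefficient of y' is ∂F/∂y:
  ∂F/∂x = -5sin(x),
  ∂F/∂y = cos(y).

Since d/dx[F] = ∂F/∂x + (∂F/∂y)·y' = 0, solve for y':
  (∂F/∂y)·y' = -∂F/∂x
  dy/dx = -(∂F/∂x)/(∂F/∂y) = -(-5sin(x))/(cos(y)) = 5sin(x)/cos(y)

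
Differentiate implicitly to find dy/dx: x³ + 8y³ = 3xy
Take d/dx of both sides. Since y is implicitly a function of x, the chain rule attaches a y' = dy/dx factor whenever we differentiate through y.

Set F(x, y) = (left side) − (right side), so the curve is F = 0. Differentiating each term of F:
  d/dx[x^3] = 3x^2
  d/dx[-3xy] = -3x·y' - 3y
  d/dx[8y^3] = 24y^2·y'

Collecting, the y'-free part is the partial derivative in x and the y' coefficient is the partial derivative in y:
  ∂F/∂x = 3x^2 - 3y
  ∂F/∂y = -3x + 24y^2

so d/dx[F(x, y(x))] = ∂F/∂x + (∂F/∂y)·y' = 0. Rearranging,
  dy/dx = -(∂F/∂x)/(∂F/∂y) = -(3x^2 - 3y)/(-3x + 24y^2) = (x^2 - y)/(x - 8y^2)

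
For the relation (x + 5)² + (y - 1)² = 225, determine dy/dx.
Differentiate the relation implicitly: treat y = y(x) and apply the chain rule, so every y-derivative picks up a y' = dy/dx factor.

With everything moved to the left-hand side, differentiate term by term:
  d/dx[(x + 5)^2] = 2x + 10
  d/dx[(y - 1)^2] = 2·y'(y - 1)
  d/dx[-225] = 0

Separating the contributions that come from x directly and those that come through y:
  without y':      2x + 10
  multiplying y':  2y - 2

so (2x + 10) + (2y - 2)·y' = 0, and therefore
  dy/dx = -(2x + 10)/(2y - 2) = (-x - 5)/(y - 1)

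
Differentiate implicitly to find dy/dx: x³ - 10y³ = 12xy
Take d/dx of both sides. Since y is implicitly a function of x, the chain rule attaches a y' = dy/dx factor whenever we differentiate through y.

Set F(x, y) = (left side) − (right side), so the curve is F = 0. Differentiating each term of F:
  d/dx[x^3] = 3x^2
  d/dx[-12xy] = -12x·y' - 12y
  d/dx[-10y^3] = -30y^2·y'

Collecting, the y'-free part is the partial derivative in x and the y' coefficient is the partial derivative in y:
  ∂F/∂x = 3x^2 - 12y
  ∂F/∂y = -12x - 30y^2

so d/dx[F(x, y(x))] = ∂F/∂x + (∂F/∂y)·y' = 0. Rearranging,
  dy/dx = -(∂F/∂x)/(∂F/∂y) = -(3x^2 - 12y)/(-12x - 30y^2) = (x^2 - 4y)/(2(2x + 5y^2))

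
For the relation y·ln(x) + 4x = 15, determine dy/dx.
Differentiate both sides with respect to x, treating y as y(x). By the chain rule, any term containing y contributes a factor of y' = dy/dx when we differentiate it.

Move every term to one side and write the relation as F(x, y) = 0. Term by term,
  d/dx[4x] = 4
  d/dx[y·ln(x)] = y'·ln(x) + y/x
  d/dx[-15] = 0

The pieces without y' make up ∂F/∂x and the coefficient of y' is ∂F/∂y:
  ∂F/∂x = 4 + y/x,
  ∂F/∂y = ln(x).

Since d/dx[F] = ∂F/∂x + (∂F/∂y)·y' = 0, solve for y':
  (∂F/∂y)·y' = -∂F/∂x
  dy/dx = -(∂F/∂x)/(∂F/∂y) = -(4 + y/x)/(ln(x))
        = -((4x + y)/x)/(ln(x)) = (-4x - y)/(x·ln(x))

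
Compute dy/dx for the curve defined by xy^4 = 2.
Apply d/dx to both sides, remembering that y depends on x. Each occurrence of y therefore brings in a y' = dy/dx via the chain rule.

With F(x, y) equal to the left-hand side minus the right, differentiate F term by term:
  d/dx[xy^4] = 4xy^3·y' + y^4
  d/dx[-2] = 0
Adding these up, d/dx[F] = 0 becomes
  (y^4) + (4xy^3)·y' = 0,
so isolating y',
  dy/dx = -(y^4)/(4xy^3) = -y/(4x)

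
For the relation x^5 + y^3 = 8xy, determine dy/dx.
Differentiate the relation implicitly: treat y = y(x) and apply the chain rule, so every y-derivative picks up a y' = dy/dx factor.

With everything moved to the left-hand side, differentiate term by term:
  d/dx[x^5] = 5x^4
  d/dx[-8xy] = -8x·y' - 8y
  d/dx[y^3] = 3y^2·y'

Separating the contributions that come from x directly and those that come through y:
  without y':      5x^4 - 8y
  multiplying y':  -8x + 3y^2

so (5x^4 - 8y) + (-8x + 3y^2)·y' = 0, and therefore
  dy/dx = -(5x^4 - 8y)/(-8x + 3y^2) = (5x^4 - 8y)/(8x - 3y^2)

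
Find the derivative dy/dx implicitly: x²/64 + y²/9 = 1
Take d/dx of both sides. Since y is implicitly a function of x, the chain rule attaches a y' = dy/dx factor whenever we differentiate through y.

Set F(x, y) = (left side) − (right side), so the curve is F = 0. Differentiating each term of F:
  d/dx[x^2/64] = x/32
  d/dx[y^2/9] = 2y·y'/9
  d/dx[-1] = 0

Collecting, the y'-free part is the partial derivative in x and the y' coefficient is the partial derivative in y:
  ∂F/∂x = x/32
  ∂F/∂y = 2y/9

so d/dx[F(x, y(x))] = ∂F/∂x + (∂F/∂y)·y' = 0. Rearranging,
  dy/dx = -(∂F/∂x)/(∂F/∂y) = -(x/32)/(2y/9) = -9x/(64y)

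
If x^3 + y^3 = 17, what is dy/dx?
Apply d/dx to both sides, remembering that y depends on x. Each occurrence of y therefore brings in a y' = dy/dx via the chain rule.

With F(x, y) equal to the left-hand side minus the right, differentiate F term by term:
  d/dx[x^3] = 3x^2
  d/dx[y^3] = 3y^2·y'
  d/dx[-17] = 0
Adding these up, d/dx[F] = 0 becomes
  (3x^2) + (3y^2)·y' = 0,
so isolating y',
  dy/dx = -(3x^2)/(3y^2) = -x^2/y^2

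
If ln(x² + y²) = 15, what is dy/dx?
Take d/dx of both sides. Since y is implicitly a function of x, the chain rule attaches a y' = dy/dx factor whenever we differentiate through y.

Set F(x, y) = (left side) − (right side), so the curve is F = 0. Differentiating each term of F:
  d/dx[ln(x^2 + y^2)] = (2x + 2y·y')/(x^2 + y^2)
  d/dx[-15] = 0

Collecting, the y'-free part is the partial derivative in x and the y' coefficient is the partial derivative in y:
  ∂F/∂x = 2x/(x^2 + y^2)
  ∂F/∂y = 2y/(x^2 + y^2)

so d/dx[F(x, y(x))] = ∂F/∂x + (∂F/∂y)·y' = 0. Rearranging,
  dy/dx = -(∂F/∂x)/(∂F/∂y) = -(2x/(x^2 + y^2))/(2y/(x^2 + y^2)) = -x/y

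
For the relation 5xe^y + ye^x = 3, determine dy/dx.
Apply d/dx to both sides, remembering that y depends on x. Each occurrence of y therefore brings in a y' = dy/dx via the chain rule.

With F(x, y) equal to the left-hand side minus the right, differentiate F term by term:
  d/dx[5x·e^(y)] = 5x·y'·e^(y) + 5e^(y)
  d/dx[y·e^(x)] = y·e^(x) + y'·e^(x)
  d/dx[-3] = 0
Adding these up, d/dx[F] = 0 becomes
  (y·e^(x) + 5e^(y)) + (5x·e^(y) + e^(x))·y' = 0,
so isolating y',
  dy/dx = -(y·e^(x) + 5e^(y))/(5x·e^(y) + e^(x)) = (-y·e^(x) - 5e^(y))/(5x·e^(y) + e^(x))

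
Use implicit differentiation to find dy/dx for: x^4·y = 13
Differentiate the relation implicitly: treat y = y(x) and apply the chain rule, so every y-derivative picks up a y' = dy/dx factor.

With everything moved to the left-hand side, differentiate term by term:
  d/dx[x^4y] = x^4·y' + 4x^3y
  d/dx[-13] = 0

Separating the contributions that come from x directly and those that come through y:
  without y':      4x^3y
  multiplying y':  x^4

so (4x^3y) + (x^4)·y' = 0, and therefore
  dy/dx = -(4x^3y)/(x^4) = -4y/x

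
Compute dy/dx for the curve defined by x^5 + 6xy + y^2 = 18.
Take d/dx of both sides. Since y is implicitly a function of x, the chain rule attaches a y' = dy/dx factor whenever we differentiate through y.

Set F(x, y) = (left side) − (right side), so the curve is F = 0. Differentiating each term of F:
  d/dx[x^5] = 5x^4
  d/dx[6xy] = 6x·y' + 6y
  d/dx[y^2] = 2y·y'
  d/dx[-18] = 0

Collecting, the y'-free part is the partial derivative in x and the y' coefficient is the partial derivative in y:
  ∂F/∂x = 5x^4 + 6y
  ∂F/∂y = 6x + 2y

so d/dx[F(x, y(x))] = ∂F/∂x + (∂F/∂y)·y' = 0. Rearranging,
  dy/dx = -(∂F/∂x)/(∂F/∂y) = -(5x^4 + 6y)/(6x + 2y) = (-5x^4 - 6y)/(2(3x + y))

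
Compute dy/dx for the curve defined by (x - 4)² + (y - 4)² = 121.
Take d/dx of both sides. Since y is implicitly a function of x, the chain rule attaches a y' = dy/dx factor whenever we differentiate through y.

Set F(x, y) = (left side) − (right side), so the curve is F = 0. Differentiating each term of F:
  d/dx[(x - 4)^2] = 2x - 8
  d/dx[(y - 4)^2] = 2·y'(y - 4)
  d/dx[-121] = 0

Collecting, the y'-free part is the partial derivative in x and the y' coefficient is the partial derivative in y:
  ∂F/∂x = 2x - 8
  ∂F/∂y = 2y - 8

so d/dx[F(x, y(x))] = ∂F/∂x + (∂F/∂y)·y' = 0. Rearranging,
  dy/dx = -(∂F/∂x)/(∂F/∂y) = -(2x - 8)/(2y - 8) = (4 - x)/(y - 4)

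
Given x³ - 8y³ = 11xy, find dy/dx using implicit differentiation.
Differentiate the relation implicitly: treat y = y(x) and apply the chain rule, so every y-derivative picks up a y' = dy/dx factor.

With everything moved to the left-hand side, differentiate term by term:
  d/dx[x^3] = 3x^2
  d/dx[-11xy] = -11x·y' - 11y
  d/dx[-8y^3] = -24y^2·y'

Separating the contributions that come from x directly and those that come through y:
  without y':      3x^2 - 11y
  multiplying y':  -11x - 24y^2

so (3x^2 - 11y) + (-11x - 24y^2)·y' = 0, and therefore
  dy/dx = -(3x^2 - 11y)/(-11x - 24y^2) = (3x^2 - 11y)/(11x + 24y^2)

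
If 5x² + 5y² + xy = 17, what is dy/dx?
Differentiate the relation implicitly: treat y = y(x) and apply the chain rule, so every y-derivative picks up a y' = dy/dx factor.

With everything moved to the left-hand side, differentiate term by term:
  d/dx[5x^2] = 10x
  d/dx[xy] = x·y' + y
  d/dx[5y^2] = 10y·y'
  d/dx[-17] = 0

Separating the contributions that come from x directly and those that come through y:
  without y':      10x + y
  multiplying y':  x + 10y

so (10x + y) + (x + 10y)·y' = 0, and therefore
  dy/dx = -(10x + y)/(x + 10y) = (-10x - y)/(x + 10y)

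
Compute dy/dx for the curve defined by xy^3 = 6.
Take d/dx of both sides. Since y is implicitly a function of x, the chain rule attaches a y' = dy/dx factor whenever we differentiate through y.

Set F(x, y) = (left side) − (right side), so the curve is F = 0. Differentiating each term of F:
  d/dx[xy^3] = 3xy^2·y' + y^3
  d/dx[-6] = 0

Collecting, the y'-free part is the partial derivative in x and the y' coefficient is the partial derivative in y:
  ∂F/∂x = y^3
  ∂F/∂y = 3xy^2

so d/dx[F(x, y(x))] = ∂F/∂x + (∂F/∂y)·y' = 0. Rearranging,
  dy/dx = -(∂F/∂x)/(∂F/∂y) = -(y^3)/(3xy^2) = -y/(3x)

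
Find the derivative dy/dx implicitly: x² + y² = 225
Differentiate both sides with respect to x, treating y as y(x). By the chain rule, any term containing y contributes a factor of y' = dy/dx when we differentiate it.

Move every term to one side and write the relation as F(x, y) = 0. Term by term,
  d/dx[x^2] = 2x
  d/dx[y^2] = 2y·y'
  d/dx[-225] = 0

The pieces without y' make up ∂F/∂x and the coefficient of y' is ∂F/∂y:
  ∂F/∂x = 2x,
  ∂F/∂y = 2y.

Since d/dx[F] = ∂F/∂x + (∂F/∂y)·y' = 0, solve for y':
  (∂F/∂y)·y' = -∂F/∂x
  dy/dx = -(∂F/∂x)/(∂F/∂y) = -(2x)/(2y) = -x/y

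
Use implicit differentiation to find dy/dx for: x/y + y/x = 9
Take d/dx of both sides. Since y is implicitly a function of x, the chain rule attaches a y' = dy/dx factor whenever we differentiate through y.

Set F(x, y) = (left side) − (right side), so the curve is F = 0. Differentiating each term of F:
  d/dx[x/y] = -x·y'/y^2 + 1/y
  d/dx[y/x] = y'/x - y/x^2
  d/dx[-9] = 0

Collecting, the y'-free part is the partial derivative in x and the y' coefficient is the partial derivative in y:
  ∂F/∂x = 1/y - y/x^2
  ∂F/∂y = -x/y^2 + 1/x

so d/dx[F(x, y(x))] = ∂F/∂x + (∂F/∂y)·y' = 0. Rearranging,
  dy/dx = -(∂F/∂x)/(∂F/∂y) = -(1/y - y/x^2)/(-x/y^2 + 1/x)
        = -((x - y)(x + y)/(x^2y))/(-(x - y)(x + y)/(xy^2)) = y/x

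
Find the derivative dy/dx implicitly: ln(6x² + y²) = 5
Apply d/dx to both sides, remembering that y depends on x. Each occurrence of y therefore brings in a y' = dy/dx via the chain rule.

With F(x, y) equal to the left-hand side minus the right, differentiate F term by term:
  d/dx[ln(6x^2 + y^2)] = (12x + 2y·y')/(6x^2 + y^2)
  d/dx[-5] = 0
Adding these up, d/dx[F] = 0 becomes
  (12x/(6x^2 + y^2)) + (2y/(6x^2 + y^2))·y' = 0,
so isolating y',
  dy/dx = -(12x/(6x^2 + y^2))/(2y/(6x^2 + y^2)) = -6x/y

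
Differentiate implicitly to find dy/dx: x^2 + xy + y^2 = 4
Apply d/dx to both sides, remembering that y depends on x. Each occurrence of y therefore brings in a y' = dy/dx via the chain rule.

With F(x, y) equal to the left-hand side minus the right, differentiate F term by term:
  d/dx[x^2] = 2x
  d/dx[xy] = x·y' + y
  d/dx[y^2] = 2y·y'
  d/dx[-4] = 0
Adding these up, d/dx[F] = 0 becomes
  (2x + y) + (x + 2y)·y' = 0,
so isolating y',
  dy/dx = -(2x + y)/(x + 2y) = (-2x - y)/(x + 2y)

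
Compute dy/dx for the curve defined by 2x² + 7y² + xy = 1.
Take d/dx of both sides. Since y is implicitly a function of x, the chain rule attaches a y' = dy/dx factor whenever we differentiate through y.

Set F(x, y) = (left side) − (right side), so the curve is F = 0. Differentiating each term of F:
  d/dx[2x^2] = 4x
  d/dx[xy] = x·y' + y
  d/dx[7y^2] = 14y·y'
  d/dx[-1] = 0

Collecting, the y'-free part is the partial derivative in x and the y' coefficient is the partial derivative in y:
  ∂F/∂x = 4x + y
  ∂F/∂y = x + 14y

so d/dx[F(x, y(x))] = ∂F/∂x + (∂F/∂y)·y' = 0. Rearranging,
  dy/dx = -(∂F/∂x)/(∂F/∂y) = -(4x + y)/(x + 14y) = (-4x - y)/(x + 14y)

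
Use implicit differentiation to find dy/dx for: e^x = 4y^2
Differentiate the relation implicitly: treat y = y(x) and apply the chain rule, so every y-derivative picks up a y' = dy/dx factor.

With everything moved to the left-hand side, differentiate term by term:
  d/dx[-4y^2] = -8y·y'
  d/dx[e^(x)] = e^(x)

Separating the contributions that come from x directly and those that come through y:
  without y':      e^(x)
  multiplying y':  -8y

so (e^(x)) + (-8y)·y' = 0, and therefore
  dy/dx = -(e^(x))/(-8y) = e^(x)/(8y)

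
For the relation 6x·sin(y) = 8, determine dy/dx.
Differentiate both sides with respect to x, treating y as y(x). By the chain rule, any term containing y contributes a factor of y' = dy/dx when we differentiate it.

Move every term to one side and write the relation as F(x, y) = 0. Term by term,
  d/dx[6x·sin(y)] = 6x·y'·cos(y) + 6sin(y)
  d/dx[-8] = 0

The pieces without y' make up ∂F/∂x and the coefficient of y' is ∂F/∂y:
  ∂F/∂x = 6sin(y),
  ∂F/∂y = 6x·cos(y).

Since d/dx[F] = ∂F/∂x + (∂F/∂y)·y' = 0, solve for y':
  (∂F/∂y)·y' = -∂F/∂x
  dy/dx = -(∂F/∂x)/(∂F/∂y) = -(6sin(y))/(6x·cos(y)) = -tan(y)/x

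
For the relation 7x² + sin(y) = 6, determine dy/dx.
Take d/dx of both sides. Since y is implicitly a function of x, the chain rule attaches a y' = dy/dx factor whenever we differentiate through y.

Set F(x, y) = (left side) − (right side), so the curve is F = 0. Differentiating each term of F:
  d/dx[7x^2] = 14x
  d/dx[sin(y)] = y'·cos(y)
  d/dx[-6] = 0

Collecting, the y'-free part is the partial derivative in x and the y' coefficient is the partial derivative in y:
  ∂F/∂x = 14x
  ∂F/∂y = cos(y)

so d/dx[F(x, y(x))] = ∂F/∂x + (∂F/∂y)·y' = 0. Rearranging,
  dy/dx = -(∂F/∂x)/(∂F/∂y) = -(14x)/(cos(y)) = -14x/cos(y)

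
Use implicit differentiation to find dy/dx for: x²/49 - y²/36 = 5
Take d/dx of both sides. Since y is implicitly a function of x, the chain rule attaches a y' = dy/dx factor whenever we differentiate through y.

Set F(x, y) = (left side) − (right side), so the curve is F = 0. Differentiating each term of F:
  d/dx[x^2/49] = 2x/49
  d/dx[-y^2/36] = -y·y'/18
  d/dx[-5] = 0

Collecting, the y'-free part is the partial derivative in x and the y' coefficient is the partial derivative in y:
  ∂F/∂x = 2x/49
  ∂F/∂y = -y/18

so d/dx[F(x, y(x))] = ∂F/∂x + (∂F/∂y)·y' = 0. Rearranging,
  dy/dx = -(∂F/∂x)/(∂F/∂y) = -(2x/49)/(-y/18) = 36x/(49y)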